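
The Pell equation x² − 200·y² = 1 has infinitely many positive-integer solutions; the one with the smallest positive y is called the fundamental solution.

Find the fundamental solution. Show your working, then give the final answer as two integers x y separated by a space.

[14; 7,28] for √200; ℓ=2 ⇒ convergent index 1
a_0=14:  p_0=14·1+0=14,  q_0=14·0+1=1
a_1=7:  p_1=7·14+1=99,  q_1=7·1+0=7
(x₁, y₁) = (99, 7);  99² − 200·7² = 1 ✓

99 7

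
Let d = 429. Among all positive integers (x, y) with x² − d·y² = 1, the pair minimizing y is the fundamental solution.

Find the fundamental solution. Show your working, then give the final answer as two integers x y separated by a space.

1524095 73584

√429 = [20; 1,2,2,9,1,12,1,9,2,2,1,40, …], period ℓ=12 (even) → k=11
step 0: (20, 1)  from 20·(1,0) + (0,1)
…
step 3: (145, 7)  from 2·(62,3) + (21,1)
…
step 6: (19511, 942)  from 12·(1512,73) + (1367,66)
step 7: (21023, 1015)  from 1·(19511,942) + (1512,73)
step 8: (208718, 10077)  from 9·(21023,1015) + (19511,942)
step 9: (438459, 21169)  from 2·(208718,10077) + (21023,1015)
step 10: (1085636, 52415)  from 2·(438459,21169) + (208718,10077)
step 11: (1524095, 73584)  from 1·(1085636,52415) + (438459,21169)
(x₁, y₁) = (1524095, 73584);  1524095² − 429·73584² = 1 ✓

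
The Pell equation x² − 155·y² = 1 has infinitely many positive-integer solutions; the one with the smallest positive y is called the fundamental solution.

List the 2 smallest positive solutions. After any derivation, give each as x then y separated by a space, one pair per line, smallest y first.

249 20
124001 9960

d=155: √d = [12; 2,4,2,24] (ℓ=4, even), read p_3/q_3
k=0  a_k=12  p_k/q_k = 12/1
k=1  a_k=2  p_k/q_k = 25/2
k=2  a_k=4  p_k/q_k = 112/9
k=3  a_k=2  p_k/q_k = 249/20
(x₁, y₁) = (249, 20);  249² − 155·20² = 1 ✓
(x_2, y_2) = (249·249 + 155·20·20, 249·20 + 20·249) = (124001, 9960)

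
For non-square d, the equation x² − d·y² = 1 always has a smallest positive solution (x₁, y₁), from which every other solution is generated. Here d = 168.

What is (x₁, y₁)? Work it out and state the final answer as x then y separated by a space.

[12; 1,24] for √168; ℓ=2 ⇒ convergent index 1
step 0: (12, 1)  from 12·(1,0) + (0,1)
step 1: (13, 1)  from 1·(12,1) + (1,0)
→ (13, 1).  Check: 13²=169, 168·1²=168, difference 1.

13 1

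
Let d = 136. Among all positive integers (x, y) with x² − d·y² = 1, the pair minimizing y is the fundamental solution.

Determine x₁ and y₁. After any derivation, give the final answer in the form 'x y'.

35 3

√136 = [11; 1,1,1,22, …], period ℓ=4 (even) → k=3
a_0=11:  p_0=11·1+0=11,  q_0=11·0+1=1
a_1=1:  p_1=1·11+1=12,  q_1=1·1+0=1
a_2=1:  p_2=1·12+11=23,  q_2=1·1+1=2
a_3=1:  p_3=1·23+12=35,  q_3=1·2+1=3
fundamental: x₁=35, y₁=3  (since 1225 − 136·9 = 1)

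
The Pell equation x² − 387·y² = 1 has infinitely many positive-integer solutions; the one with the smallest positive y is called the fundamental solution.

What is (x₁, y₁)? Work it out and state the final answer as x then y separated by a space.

[19; 1,2,19,2,1,38] for √387; ℓ=6 ⇒ convergent index 5
step 0: (19, 1)  from 19·(1,0) + (0,1)
step 1: (20, 1)  from 1·(19,1) + (1,0)
…
step 3: (1141, 58)  from 19·(59,3) + (20,1)
step 4: (2341, 119)  from 2·(1141,58) + (59,3)
step 5: (3482, 177)  from 1·(2341,119) + (1141,58)
(x₁, y₁) = (3482, 177);  3482² − 387·177² = 1 ✓

3482 177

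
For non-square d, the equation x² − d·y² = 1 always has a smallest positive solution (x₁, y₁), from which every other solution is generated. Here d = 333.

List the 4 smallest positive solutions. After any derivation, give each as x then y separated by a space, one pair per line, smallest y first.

73 4
10657 584
1555849 85260
227143297 12447376

d=333: √d = [18; 4,36] (ℓ=2, even), read p_1/q_1
i=0: a=18 ⇒ p=18, q=1
i=1: a=4 ⇒ p=73, q=4
→ (73, 4).  Check: 73²=5329, 333·4²=5328, difference 1.
(x_2, y_2) = (73·73 + 333·4·4, 73·4 + 4·73) = (10657, 584)
(x_3, y_3) = (73·10657 + 333·4·584, 73·584 + 4·10657) = (1555849, 85260)
(x_4, y_4) = (73·1555849 + 333·4·85260, 73·85260 + 4·1555849) = (227143297, 12447376)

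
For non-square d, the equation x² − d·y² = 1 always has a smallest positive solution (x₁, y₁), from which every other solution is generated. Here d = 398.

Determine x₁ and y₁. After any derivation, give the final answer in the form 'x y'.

399 20

[19; 1,18,1,38] for √398; ℓ=4 ⇒ convergent index 3
k=0  a_k=19  p_k/q_k = 19/1
…
k=2  a_k=18  p_k/q_k = 379/19
k=3  a_k=1  p_k/q_k = 399/20
fundamental: x₁=399, y₁=20  (since 159201 − 398·400 = 1)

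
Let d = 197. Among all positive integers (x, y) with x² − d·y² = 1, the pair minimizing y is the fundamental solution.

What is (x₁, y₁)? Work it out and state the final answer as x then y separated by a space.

393 28

√197 → a₀=14, period (28); ℓ=1 odd so k=1
i=0: a=14 ⇒ p=14, q=1
i=1: a=28 ⇒ p=393, q=28
→ (393, 28).  Check: 393²=154449, 197·28²=154448, difference 1.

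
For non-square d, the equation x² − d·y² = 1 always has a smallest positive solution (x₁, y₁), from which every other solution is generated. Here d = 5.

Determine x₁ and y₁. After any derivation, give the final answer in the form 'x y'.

9 4

[2; 4] for √5; ℓ=1 ⇒ convergent index 1
k=0  a_k=2  p_k/q_k = 2/1
k=1  a_k=4  p_k/q_k = 9/4
fundamental: x₁=9, y₁=4  (since 81 − 5·16 = 1)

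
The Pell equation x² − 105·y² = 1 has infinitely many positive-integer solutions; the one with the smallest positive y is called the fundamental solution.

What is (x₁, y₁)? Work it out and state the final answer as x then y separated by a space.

41 4

[10; 4,20] for √105; ℓ=2 ⇒ convergent index 1
step 0: (10, 1)  from 10·(1,0) + (0,1)
step 1: (41, 4)  from 4·(10,1) + (1,0)
(x₁, y₁) = (41, 4);  41² − 105·4² = 1 ✓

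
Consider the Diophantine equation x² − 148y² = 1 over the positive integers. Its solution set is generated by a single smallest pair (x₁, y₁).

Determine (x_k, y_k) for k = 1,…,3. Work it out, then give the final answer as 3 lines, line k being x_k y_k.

73 6
10657 876
1555849 127890

√148 = [12; 6,24, …], period ℓ=2 (even) → k=1
k=0  a_k=12  p_k/q_k = 12/1
k=1  a_k=6  p_k/q_k = 73/6
→ (73, 6).  Check: 73²=5329, 148·6²=5328, difference 1.
k=2:  x_2 = 73·73+148·6·6 = 10657,  y_2 = 73·6+6·73 = 876
k=3:  x_3 = 73·10657+148·6·876 = 1555849,  y_3 = 73·876+6·10657 = 127890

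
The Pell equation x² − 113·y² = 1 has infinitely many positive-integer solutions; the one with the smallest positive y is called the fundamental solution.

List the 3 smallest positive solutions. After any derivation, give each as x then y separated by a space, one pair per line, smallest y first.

√113 → a₀=10, period (1,1,1,2,2,1,1,1,20); ℓ=9 odd so k=17
step 0: (10, 1)  from 10·(1,0) + (0,1)
step 1: (11, 1)  from 1·(10,1) + (1,0)
step 2: (21, 2)  from 1·(11,1) + (10,1)
step 3: (32, 3)  from 1·(21,2) + (11,1)
step 4: (85, 8)  from 2·(32,3) + (21,2)
…
step 6: (287, 27)  from 1·(202,19) + (85,8)
step 7: (489, 46)  from 1·(287,27) + (202,19)
step 8: (776, 73)  from 1·(489,46) + (287,27)
…
step 10: (16785, 1579)  from 1·(16009,1506) + (776,73)
step 11: (32794, 3085)  from 1·(16785,1579) + (16009,1506)
…
step 13: (131952, 12413)  from 2·(49579,4664) + (32794,3085)
step 14: (313483, 29490)  from 2·(131952,12413) + (49579,4664)
step 15: (445435, 41903)  from 1·(313483,29490) + (131952,12413)
step 16: (758918, 71393)  from 1·(445435,41903) + (313483,29490)
step 17: (1204353, 113296)  from 1·(758918,71393) + (445435,41903)
fundamental: x₁=1204353, y₁=113296  (since 1450466148609 − 113·12835983616 = 1)
k=2:  x_2 = 1204353·1204353+113·113296·113296 = 2900932297217,  y_2 = 1204353·113296+113296·1204353 = 272896754976
k=3:  x_3 = 1204353·2900932297217+113·113296·272896754976 = 6987493029899166849,  y_3 = 1204353·272896754976+113296·2900932297217 = 657328051091107760

1204353 113296
2900932297217 272896754976
6987493029899166849 657328051091107760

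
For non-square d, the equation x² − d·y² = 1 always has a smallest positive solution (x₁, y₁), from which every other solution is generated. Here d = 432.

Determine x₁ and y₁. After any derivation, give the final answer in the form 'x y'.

1351 65

[20; 1,3,1,1,1,3,1,40] for √432; ℓ=8 ⇒ convergent index 7
a_0=20:  p_0=20·1+0=20,  q_0=20·0+1=1
…
a_2=3:  p_2=3·21+20=83,  q_2=3·1+1=4
a_3=1:  p_3=1·83+21=104,  q_3=1·4+1=5
a_4=1:  p_4=1·104+83=187,  q_4=1·5+4=9
…
a_6=3:  p_6=3·291+187=1060,  q_6=3·14+9=51
a_7=1:  p_7=1·1060+291=1351,  q_7=1·51+14=65
→ (1351, 65).  Check: 1351²=1825201, 432·65²=1825200, difference 1.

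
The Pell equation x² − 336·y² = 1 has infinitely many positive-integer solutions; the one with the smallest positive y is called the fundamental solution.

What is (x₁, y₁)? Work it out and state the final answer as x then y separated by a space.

√336 → a₀=18, period (3,36); ℓ=2 even so k=1
a_0=18:  p_0=18·1+0=18,  q_0=18·0+1=1
a_1=3:  p_1=3·18+1=55,  q_1=3·1+0=3
(x₁, y₁) = (55, 3);  55² − 336·3² = 1 ✓

55 3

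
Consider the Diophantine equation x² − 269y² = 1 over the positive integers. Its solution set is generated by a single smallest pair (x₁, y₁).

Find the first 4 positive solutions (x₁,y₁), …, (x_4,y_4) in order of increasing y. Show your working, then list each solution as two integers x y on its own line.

[16; 2,2,32] for √269; ℓ=3 ⇒ convergent index 5
k=0  a_k=16  p_k/q_k = 16/1
…
k=3  a_k=32  p_k/q_k = 2657/162
k=4  a_k=2  p_k/q_k = 5396/329
k=5  a_k=2  p_k/q_k = 13449/820
fundamental: x₁=13449, y₁=820  (since 180875601 − 269·672400 = 1)
n=2: (13449,820)∘(13449,820) = (13449·13449+269·820·820, 13449·820+820·13449) = (361751201,22056360)
n=3: (361751201,22056360)∘(13449,820) = (13449·361751201+269·820·22056360, 13449·22056360+820·361751201) = (9730383791049,593271970460)
n=4: (9730383791049,593271970460)∘(13449,820) = (13449·9730383791049+269·820·593271970460, 13449·593271970460+820·9730383791049) = (261727862849884801,15957829439376720)

13449 820
361751201 22056360
9730383791049 593271970460
261727862849884801 15957829439376720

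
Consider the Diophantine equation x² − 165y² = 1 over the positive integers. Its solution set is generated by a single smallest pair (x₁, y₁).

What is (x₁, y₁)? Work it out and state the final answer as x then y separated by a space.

d=165: √d = [12; 1,5,2,5,1,24] (ℓ=6, even), read p_5/q_5
a_0=12:  p_0=12·1+0=12,  q_0=12·0+1=1
a_1=1:  p_1=1·12+1=13,  q_1=1·1+0=1
a_2=5:  p_2=5·13+12=77,  q_2=5·1+1=6
a_3=2:  p_3=2·77+13=167,  q_3=2·6+1=13
a_4=5:  p_4=5·167+77=912,  q_4=5·13+6=71
a_5=1:  p_5=1·912+167=1079,  q_5=1·71+13=84
fundamental: x₁=1079, y₁=84  (since 1164241 − 165·7056 = 1)

1079 84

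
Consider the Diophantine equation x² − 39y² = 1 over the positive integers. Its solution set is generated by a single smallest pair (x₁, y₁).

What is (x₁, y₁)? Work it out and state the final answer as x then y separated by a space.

√39 → a₀=6, period (4,12); ℓ=2 even so k=1
i=0: a=6 ⇒ p=6, q=1
i=1: a=4 ⇒ p=25, q=4
fundamental: x₁=25, y₁=4  (since 625 − 39·16 = 1)

25 4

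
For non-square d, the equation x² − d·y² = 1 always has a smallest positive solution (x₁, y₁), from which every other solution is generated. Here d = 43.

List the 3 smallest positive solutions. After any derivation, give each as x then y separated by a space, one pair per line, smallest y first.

√43 = [6; 1,1,3,1,5,1,3,1,1,12, …], period ℓ=10 (even) → k=9
step 0: (6, 1)  from 6·(1,0) + (0,1)
…
step 2: (13, 2)  from 1·(7,1) + (6,1)
…
step 4: (59, 9)  from 1·(46,7) + (13,2)
step 5: (341, 52)  from 5·(59,9) + (46,7)
step 6: (400, 61)  from 1·(341,52) + (59,9)
…
step 8: (1941, 296)  from 1·(1541,235) + (400,61)
step 9: (3482, 531)  from 1·(1941,296) + (1541,235)
→ (3482, 531).  Check: 3482²=12124324, 43·531²=12124323, difference 1.
(x_2, y_2) = (3482·3482 + 43·531·531, 3482·531 + 531·3482) = (24248647, 3697884)
(x_3, y_3) = (3482·24248647 + 43·531·3697884, 3482·3697884 + 531·24248647) = (168867574226, 25752063645)

3482 531
24248647 3697884
168867574226 25752063645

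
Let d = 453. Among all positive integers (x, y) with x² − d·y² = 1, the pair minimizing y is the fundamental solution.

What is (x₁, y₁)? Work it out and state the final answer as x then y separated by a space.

√453 = [21; 3,1,1,10,14,10,1,1,3,42, …], period ℓ=10 (even) → k=9
k=0  a_k=21  p_k/q_k = 21/1
…
k=2  a_k=1  p_k/q_k = 85/4
…
k=4  a_k=10  p_k/q_k = 1575/74
…
k=8  a_k=1  p_k/q_k = 469329/22051
k=9  a_k=3  p_k/q_k = 1653751/77700
fundamental: x₁=1653751, y₁=77700  (since 2734892370001 − 453·6037290000 = 1)

1653751 77700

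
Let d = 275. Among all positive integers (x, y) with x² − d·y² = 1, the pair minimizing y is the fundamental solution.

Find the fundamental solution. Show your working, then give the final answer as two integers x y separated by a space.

199 12

[16; 1,1,2,1,1,32] for √275; ℓ=6 ⇒ convergent index 5
step 0: (16, 1)  from 16·(1,0) + (0,1)
step 1: (17, 1)  from 1·(16,1) + (1,0)
…
step 3: (83, 5)  from 2·(33,2) + (17,1)
step 4: (116, 7)  from 1·(83,5) + (33,2)
step 5: (199, 12)  from 1·(116,7) + (83,5)
fundamental: x₁=199, y₁=12  (since 39601 − 275·144 = 1)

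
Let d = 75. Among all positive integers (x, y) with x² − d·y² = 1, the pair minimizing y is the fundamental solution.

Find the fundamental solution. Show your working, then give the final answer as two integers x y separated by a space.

26 3

√75 = [8; 1,1,1,16, …], period ℓ=4 (even) → k=3
a_0=8:  p_0=8·1+0=8,  q_0=8·0+1=1
…
a_2=1:  p_2=1·9+8=17,  q_2=1·1+1=2
a_3=1:  p_3=1·17+9=26,  q_3=1·2+1=3
→ (26, 3).  Check: 26²=676, 75·3²=675, difference 1.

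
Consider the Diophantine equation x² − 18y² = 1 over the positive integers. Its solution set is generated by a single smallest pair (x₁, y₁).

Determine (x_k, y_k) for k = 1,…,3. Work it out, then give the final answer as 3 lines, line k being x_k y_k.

√18 = [4; 4,8, …], period ℓ=2 (even) → k=1
step 0: (4, 1)  from 4·(1,0) + (0,1)
step 1: (17, 4)  from 4·(4,1) + (1,0)
→ (17, 4).  Check: 17²=289, 18·4²=288, difference 1.
(17+4√18)^2 = 577 + 136√18
(17+4√18)^3 = 19601 + 4620√18

17 4
577 136
19601 4620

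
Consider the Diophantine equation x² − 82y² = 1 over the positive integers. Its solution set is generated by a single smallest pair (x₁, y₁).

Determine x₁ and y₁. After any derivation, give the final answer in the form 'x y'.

163 18

d=82: √d = [9; 18] (ℓ=1, odd), read p_1/q_1
i=0: a=9 ⇒ p=9, q=1
i=1: a=18 ⇒ p=163, q=18
→ (163, 18).  Check: 163²=26569, 82·18²=26568, difference 1.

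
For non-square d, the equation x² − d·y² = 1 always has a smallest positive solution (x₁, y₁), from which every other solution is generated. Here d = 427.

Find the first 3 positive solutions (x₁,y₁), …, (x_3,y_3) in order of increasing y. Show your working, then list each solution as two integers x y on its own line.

d=427: √d = [20; 1,1,1,40] (ℓ=4, even), read p_3/q_3
k=0  a_k=20  p_k/q_k = 20/1
…
k=2  a_k=1  p_k/q_k = 41/2
k=3  a_k=1  p_k/q_k = 62/3
(x₁, y₁) = (62, 3);  62² − 427·3² = 1 ✓
n=2: (62,3)∘(62,3) = (62·62+427·3·3, 62·3+3·62) = (7687,372)
n=3: (7687,372)∘(62,3) = (62·7687+427·3·372, 62·372+3·7687) = (953126,46125)

62 3
7687 372
953126 46125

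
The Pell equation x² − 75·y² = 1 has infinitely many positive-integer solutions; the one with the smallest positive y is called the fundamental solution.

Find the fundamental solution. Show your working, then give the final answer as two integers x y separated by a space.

√75 → a₀=8, period (1,1,1,16); ℓ=4 even so k=3
i=0: a=8 ⇒ p=8, q=1
…
i=2: a=1 ⇒ p=17, q=2
i=3: a=1 ⇒ p=26, q=3
fundamental: x₁=26, y₁=3  (since 676 − 75·9 = 1)

26 3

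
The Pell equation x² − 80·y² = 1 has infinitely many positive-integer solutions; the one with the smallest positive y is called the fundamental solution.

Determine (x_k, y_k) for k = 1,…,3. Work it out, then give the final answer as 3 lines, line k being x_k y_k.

√80 = [8; 1,16, …], period ℓ=2 (even) → k=1
k=0  a_k=8  p_k/q_k = 8/1
k=1  a_k=1  p_k/q_k = 9/1
fundamental: x₁=9, y₁=1  (since 81 − 80·1 = 1)
n=2: (9,1)∘(9,1) = (9·9+80·1·1, 9·1+1·9) = (161,18)
n=3: (161,18)∘(9,1) = (9·161+80·1·18, 9·18+1·161) = (2889,323)

9 1
161 18
2889 323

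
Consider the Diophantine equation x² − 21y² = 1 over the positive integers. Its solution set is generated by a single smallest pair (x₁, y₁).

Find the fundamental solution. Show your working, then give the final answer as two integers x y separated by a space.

√21 = [4; 1,1,2,1,1,8, …], period ℓ=6 (even) → k=5
a_0=4:  p_0=4·1+0=4,  q_0=4·0+1=1
a_1=1:  p_1=1·4+1=5,  q_1=1·1+0=1
…
a_4=1:  p_4=1·23+9=32,  q_4=1·5+2=7
a_5=1:  p_5=1·32+23=55,  q_5=1·7+5=12
→ (55, 12).  Check: 55²=3025, 21·12²=3024, difference 1.

55 12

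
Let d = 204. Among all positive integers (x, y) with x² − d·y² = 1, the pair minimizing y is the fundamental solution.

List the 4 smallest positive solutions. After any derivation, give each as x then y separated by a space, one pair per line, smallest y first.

√204 = [14; 3,1,1,6,1,1,3,28, …], period ℓ=8 (even) → k=7
i=0: a=14 ⇒ p=14, q=1
…
i=3: a=1 ⇒ p=100, q=7
…
i=6: a=1 ⇒ p=1414, q=99
i=7: a=3 ⇒ p=4999, q=350
(x₁, y₁) = (4999, 350);  4999² − 204·350² = 1 ✓
k=2:  x_2 = 4999·4999+204·350·350 = 49980001,  y_2 = 4999·350+350·4999 = 3499300
k=3:  x_3 = 4999·49980001+204·350·3499300 = 499700044999,  y_3 = 4999·3499300+350·49980001 = 34986001050
k=4:  x_4 = 4999·499700044999+204·350·34986001050 = 4996000999920001,  y_4 = 4999·34986001050+350·499700044999 = 349790034998600

4999 350
49980001 3499300
499700044999 34986001050
4996000999920001 349790034998600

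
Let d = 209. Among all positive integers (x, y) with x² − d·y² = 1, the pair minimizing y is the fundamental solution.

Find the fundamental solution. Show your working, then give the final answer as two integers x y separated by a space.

[14; 2,5,3,2,3,5,2,28] for √209; ℓ=8 ⇒ convergent index 7
step 0: (14, 1)  from 14·(1,0) + (0,1)
step 1: (29, 2)  from 2·(14,1) + (1,0)
step 2: (159, 11)  from 5·(29,2) + (14,1)
step 3: (506, 35)  from 3·(159,11) + (29,2)
step 4: (1171, 81)  from 2·(506,35) + (159,11)
step 5: (4019, 278)  from 3·(1171,81) + (506,35)
step 6: (21266, 1471)  from 5·(4019,278) + (1171,81)
step 7: (46551, 3220)  from 2·(21266,1471) + (4019,278)
fundamental: x₁=46551, y₁=3220  (since 2166995601 − 209·10368400 = 1)

46551 3220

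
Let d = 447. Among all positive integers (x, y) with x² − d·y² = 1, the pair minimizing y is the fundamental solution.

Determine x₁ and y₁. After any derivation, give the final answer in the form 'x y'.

d=447: √d = [21; 7,42] (ℓ=2, even), read p_1/q_1
step 0: (21, 1)  from 21·(1,0) + (0,1)
step 1: (148, 7)  from 7·(21,1) + (1,0)
fundamental: x₁=148, y₁=7  (since 21904 − 447·49 = 1)

148 7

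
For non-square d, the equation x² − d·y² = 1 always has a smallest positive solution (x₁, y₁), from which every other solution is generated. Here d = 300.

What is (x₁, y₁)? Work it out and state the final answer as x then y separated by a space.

1351 78

[17; 3,8,3,34] for √300; ℓ=4 ⇒ convergent index 3
k=0  a_k=17  p_k/q_k = 17/1
k=1  a_k=3  p_k/q_k = 52/3
k=2  a_k=8  p_k/q_k = 433/25
k=3  a_k=3  p_k/q_k = 1351/78
→ (1351, 78).  Check: 1351²=1825201, 300·78²=1825200, difference 1.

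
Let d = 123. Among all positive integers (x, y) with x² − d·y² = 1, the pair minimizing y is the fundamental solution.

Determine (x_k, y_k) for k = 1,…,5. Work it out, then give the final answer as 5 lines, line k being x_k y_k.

122 11
29767 2684
7263026 654885
1772148577 159789256
432396989762 38987923579

√123 → a₀=11, period (11,22); ℓ=2 even so k=1
a_0=11:  p_0=11·1+0=11,  q_0=11·0+1=1
a_1=11:  p_1=11·11+1=122,  q_1=11·1+0=11
fundamental: x₁=122, y₁=11  (since 14884 − 123·121 = 1)
k=2:  x_2 = 122·122+123·11·11 = 29767,  y_2 = 122·11+11·122 = 2684
k=3:  x_3 = 122·29767+123·11·2684 = 7263026,  y_3 = 122·2684+11·29767 = 654885
k=4:  x_4 = 122·7263026+123·11·654885 = 1772148577,  y_4 = 122·654885+11·7263026 = 159789256
k=5:  x_5 = 122·1772148577+123·11·159789256 = 432396989762,  y_5 = 122·159789256+11·1772148577 = 38987923579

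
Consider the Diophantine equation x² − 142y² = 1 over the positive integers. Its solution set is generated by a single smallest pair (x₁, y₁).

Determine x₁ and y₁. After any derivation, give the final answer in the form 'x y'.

[11; 1,10,1,22] for √142; ℓ=4 ⇒ convergent index 3
a_0=11:  p_0=11·1+0=11,  q_0=11·0+1=1
…
a_2=10:  p_2=10·12+11=131,  q_2=10·1+1=11
a_3=1:  p_3=1·131+12=143,  q_3=1·11+1=12
(x₁, y₁) = (143, 12);  143² − 142·12² = 1 ✓

143 12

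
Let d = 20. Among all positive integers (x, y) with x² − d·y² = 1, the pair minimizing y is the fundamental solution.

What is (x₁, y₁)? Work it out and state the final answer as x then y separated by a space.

9 2

√20 → a₀=4, period (2,8); ℓ=2 even so k=1
a_0=4:  p_0=4·1+0=4,  q_0=4·0+1=1
a_1=2:  p_1=2·4+1=9,  q_1=2·1+0=2
→ (9, 2).  Check: 9²=81, 20·2²=80, difference 1.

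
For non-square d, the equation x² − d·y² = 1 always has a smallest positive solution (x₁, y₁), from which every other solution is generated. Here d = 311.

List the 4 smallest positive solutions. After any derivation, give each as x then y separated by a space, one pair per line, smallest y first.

16883880 957397
570130807708799 32329152120720
19252040283316857636360 1091683049815963029803
650098275797375082487964044801 36863691222253451430108430560

d=311: √d = [17; 1,1,1,2,1,…,1,1,34] (ℓ=16, even), read p_15/q_15
step 0: (17, 1)  from 17·(1,0) + (0,1)
…
step 2: (35, 2)  from 1·(18,1) + (17,1)
step 3: (53, 3)  from 1·(35,2) + (18,1)
…
step 6: (1305, 74)  from 6·(194,11) + (141,8)
…
step 8: (71158, 4035)  from 17·(4109,233) + (1305,74)
step 9: (217583, 12338)  from 3·(71158,4035) + (4109,233)
step 10: (1376656, 78063)  from 6·(217583,12338) + (71158,4035)
step 11: (1594239, 90401)  from 1·(1376656,78063) + (217583,12338)
step 12: (4565134, 258865)  from 2·(1594239,90401) + (1376656,78063)
step 13: (6159373, 349266)  from 1·(4565134,258865) + (1594239,90401)
step 14: (10724507, 608131)  from 1·(6159373,349266) + (4565134,258865)
step 15: (16883880, 957397)  from 1·(10724507,608131) + (6159373,349266)
(x₁, y₁) = (16883880, 957397);  16883880² − 311·957397² = 1 ✓
(16883880+957397√311)^2 = 570130807708799 + 32329152120720√311
(16883880+957397√311)^3 = 19252040283316857636360 + 1091683049815963029803√311
(16883880+957397√311)^4 = 650098275797375082487964044801 + 36863691222253451430108430560√311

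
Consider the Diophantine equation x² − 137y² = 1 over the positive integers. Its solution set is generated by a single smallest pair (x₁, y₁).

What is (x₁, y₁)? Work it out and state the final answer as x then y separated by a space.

√137 = [11; 1,2,2,1,1,2,2,1,22, …], period ℓ=9 (odd) → k=17
a_0=11:  p_0=11·1+0=11,  q_0=11·0+1=1
a_1=1:  p_1=1·11+1=12,  q_1=1·1+0=1
…
a_3=2:  p_3=2·35+12=82,  q_3=2·3+1=7
…
a_5=1:  p_5=1·117+82=199,  q_5=1·10+7=17
a_6=2:  p_6=2·199+117=515,  q_6=2·17+10=44
…
a_10=1:  p_10=1·39597+1744=41341,  q_10=1·3383+149=3532
…
a_14=1:  p_14=1·408178+285899=694077,  q_14=1·34873+24426=59299
…
a_16=2:  p_16=2·1796332+694077=4286741,  q_16=2·153471+59299=366241
a_17=1:  p_17=1·4286741+1796332=6083073,  q_17=1·366241+153471=519712
→ (6083073, 519712).  Check: 6083073²=37003777123329, 137·519712²=37003777123328, difference 1.

6083073 519712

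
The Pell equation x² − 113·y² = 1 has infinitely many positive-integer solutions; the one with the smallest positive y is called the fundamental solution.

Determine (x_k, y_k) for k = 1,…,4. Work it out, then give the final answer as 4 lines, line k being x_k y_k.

1204353 113296
2900932297217 272896754976
6987493029899166849 657328051091107760
16830816386073401651890177 1583310020631184911403584

√113 → a₀=10, period (1,1,1,2,2,1,1,1,20); ℓ=9 odd so k=17
a_0=10:  p_0=10·1+0=10,  q_0=10·0+1=1
…
a_3=1:  p_3=1·21+11=32,  q_3=1·2+1=3
a_4=2:  p_4=2·32+21=85,  q_4=2·3+2=8
a_5=2:  p_5=2·85+32=202,  q_5=2·8+3=19
a_6=1:  p_6=1·202+85=287,  q_6=1·19+8=27
…
a_8=1:  p_8=1·489+287=776,  q_8=1·46+27=73
a_9=20:  p_9=20·776+489=16009,  q_9=20·73+46=1506
a_10=1:  p_10=1·16009+776=16785,  q_10=1·1506+73=1579
…
a_12=1:  p_12=1·32794+16785=49579,  q_12=1·3085+1579=4664
…
a_14=2:  p_14=2·131952+49579=313483,  q_14=2·12413+4664=29490
…
a_16=1:  p_16=1·445435+313483=758918,  q_16=1·41903+29490=71393
a_17=1:  p_17=1·758918+445435=1204353,  q_17=1·71393+41903=113296
(x₁, y₁) = (1204353, 113296);  1204353² − 113·113296² = 1 ✓
(x_2, y_2) = (1204353·1204353 + 113·113296·113296, 1204353·113296 + 113296·1204353) = (2900932297217, 272896754976)
(x_3, y_3) = (1204353·2900932297217 + 113·113296·272896754976, 1204353·272896754976 + 113296·2900932297217) = (6987493029899166849, 657328051091107760)
(x_4, y_4) = (1204353·6987493029899166849 + 113·113296·657328051091107760, 1204353·657328051091107760 + 113296·6987493029899166849) = (16830816386073401651890177, 1583310020631184911403584)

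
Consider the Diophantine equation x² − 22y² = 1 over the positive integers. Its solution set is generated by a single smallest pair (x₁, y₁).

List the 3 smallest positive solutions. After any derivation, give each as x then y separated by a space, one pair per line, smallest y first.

197 42
77617 16548
30580901 6519870

d=22: √d = [4; 1,2,4,2,1,8] (ℓ=6, even), read p_5/q_5
a_0=4:  p_0=4·1+0=4,  q_0=4·0+1=1
a_1=1:  p_1=1·4+1=5,  q_1=1·1+0=1
a_2=2:  p_2=2·5+4=14,  q_2=2·1+1=3
a_3=4:  p_3=4·14+5=61,  q_3=4·3+1=13
a_4=2:  p_4=2·61+14=136,  q_4=2·13+3=29
a_5=1:  p_5=1·136+61=197,  q_5=1·29+13=42
→ (197, 42).  Check: 197²=38809, 22·42²=38808, difference 1.
(197+42√22)^2 = 77617 + 16548√22
(197+42√22)^3 = 30580901 + 6519870√22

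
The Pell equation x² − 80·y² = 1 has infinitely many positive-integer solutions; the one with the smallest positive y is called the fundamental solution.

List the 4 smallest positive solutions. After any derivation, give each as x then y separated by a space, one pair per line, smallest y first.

[8; 1,16] for √80; ℓ=2 ⇒ convergent index 1
k=0  a_k=8  p_k/q_k = 8/1
k=1  a_k=1  p_k/q_k = 9/1
(x₁, y₁) = (9, 1);  9² − 80·1² = 1 ✓
n=2: (9,1)∘(9,1) = (9·9+80·1·1, 9·1+1·9) = (161,18)
n=3: (161,18)∘(9,1) = (9·161+80·1·18, 9·18+1·161) = (2889,323)
n=4: (2889,323)∘(9,1) = (9·2889+80·1·323, 9·323+1·2889) = (51841,5796)

9 1
161 18
2889 323
51841 5796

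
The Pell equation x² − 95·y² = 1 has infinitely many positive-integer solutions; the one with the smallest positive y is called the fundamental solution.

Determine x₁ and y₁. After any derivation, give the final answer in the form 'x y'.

d=95: √d = [9; 1,2,1,18] (ℓ=4, even), read p_3/q_3
a_0=9:  p_0=9·1+0=9,  q_0=9·0+1=1
a_1=1:  p_1=1·9+1=10,  q_1=1·1+0=1
a_2=2:  p_2=2·10+9=29,  q_2=2·1+1=3
a_3=1:  p_3=1·29+10=39,  q_3=1·3+1=4
(x₁, y₁) = (39, 4);  39² − 95·4² = 1 ✓

39 4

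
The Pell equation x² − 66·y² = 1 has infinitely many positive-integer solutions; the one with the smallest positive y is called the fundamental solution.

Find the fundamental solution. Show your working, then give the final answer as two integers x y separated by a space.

d=66: √d = [8; 8,16] (ℓ=2, even), read p_1/q_1
a_0=8:  p_0=8·1+0=8,  q_0=8·0+1=1
a_1=8:  p_1=8·8+1=65,  q_1=8·1+0=8
fundamental: x₁=65, y₁=8  (since 4225 − 66·64 = 1)

65 8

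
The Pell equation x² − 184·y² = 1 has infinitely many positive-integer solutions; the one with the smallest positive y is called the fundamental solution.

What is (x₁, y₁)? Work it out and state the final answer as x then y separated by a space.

24335 1794

[13; 1,1,3,2,1,2,1,2,3,1,1,26] for √184; ℓ=12 ⇒ convergent index 11
a_0=13:  p_0=13·1+0=13,  q_0=13·0+1=1
…
a_5=1:  p_5=1·217+95=312,  q_5=1·16+7=23
…
a_9=3:  p_9=3·3147+1153=10594,  q_9=3·232+85=781
a_10=1:  p_10=1·10594+3147=13741,  q_10=1·781+232=1013
a_11=1:  p_11=1·13741+10594=24335,  q_11=1·1013+781=1794
→ (24335, 1794).  Check: 24335²=592192225, 184·1794²=592192224, difference 1.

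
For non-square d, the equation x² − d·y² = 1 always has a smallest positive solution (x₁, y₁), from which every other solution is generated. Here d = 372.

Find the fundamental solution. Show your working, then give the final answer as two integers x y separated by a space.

[19; 3,2,12,2,3,38] for √372; ℓ=6 ⇒ convergent index 5
step 0: (19, 1)  from 19·(1,0) + (0,1)
step 1: (58, 3)  from 3·(19,1) + (1,0)
…
step 4: (3491, 181)  from 2·(1678,87) + (135,7)
step 5: (12151, 630)  from 3·(3491,181) + (1678,87)
→ (12151, 630).  Check: 12151²=147646801, 372·630²=147646800, difference 1.

12151 630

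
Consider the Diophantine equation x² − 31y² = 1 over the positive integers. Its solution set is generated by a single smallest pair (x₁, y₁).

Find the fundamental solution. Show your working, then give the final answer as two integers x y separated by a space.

1520 273

√31 → a₀=5, period (1,1,3,5,3,1,1,10); ℓ=8 even so k=7
a_0=5:  p_0=5·1+0=5,  q_0=5·0+1=1
…
a_6=1:  p_6=1·657+206=863,  q_6=1·118+37=155
a_7=1:  p_7=1·863+657=1520,  q_7=1·155+118=273
→ (1520, 273).  Check: 1520²=2310400, 31·273²=2310399, difference 1.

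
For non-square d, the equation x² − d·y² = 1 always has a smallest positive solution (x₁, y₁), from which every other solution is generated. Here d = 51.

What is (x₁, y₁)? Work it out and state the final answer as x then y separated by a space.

√51 = [7; 7,14, …], period ℓ=2 (even) → k=1
a_0=7:  p_0=7·1+0=7,  q_0=7·0+1=1
a_1=7:  p_1=7·7+1=50,  q_1=7·1+0=7
→ (50, 7).  Check: 50²=2500, 51·7²=2499, difference 1.

50 7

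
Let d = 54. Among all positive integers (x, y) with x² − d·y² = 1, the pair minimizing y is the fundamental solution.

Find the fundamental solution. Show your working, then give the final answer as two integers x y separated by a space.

485 66

[7; 2,1,6,1,2,14] for √54; ℓ=6 ⇒ convergent index 5
a_0=7:  p_0=7·1+0=7,  q_0=7·0+1=1
a_1=2:  p_1=2·7+1=15,  q_1=2·1+0=2
…
a_3=6:  p_3=6·22+15=147,  q_3=6·3+2=20
a_4=1:  p_4=1·147+22=169,  q_4=1·20+3=23
a_5=2:  p_5=2·169+147=485,  q_5=2·23+20=66
fundamental: x₁=485, y₁=66  (since 235225 − 54·4356 = 1)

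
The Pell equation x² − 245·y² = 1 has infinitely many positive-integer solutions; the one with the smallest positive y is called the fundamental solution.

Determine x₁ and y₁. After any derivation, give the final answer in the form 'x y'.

51841 3312

[15; 1,1,1,7,6,7,1,1,1,30] for √245; ℓ=10 ⇒ convergent index 9
k=0  a_k=15  p_k/q_k = 15/1
k=1  a_k=1  p_k/q_k = 16/1
k=2  a_k=1  p_k/q_k = 31/2
k=3  a_k=1  p_k/q_k = 47/3
…
k=6  a_k=7  p_k/q_k = 15809/1010
…
k=8  a_k=1  p_k/q_k = 33825/2161
k=9  a_k=1  p_k/q_k = 51841/3312
fundamental: x₁=51841, y₁=3312  (since 2687489281 − 245·10969344 = 1)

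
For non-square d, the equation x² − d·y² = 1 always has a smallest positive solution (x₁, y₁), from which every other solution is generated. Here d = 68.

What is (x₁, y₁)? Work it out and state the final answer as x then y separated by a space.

33 4

√68 → a₀=8, period (4,16); ℓ=2 even so k=1
a_0=8:  p_0=8·1+0=8,  q_0=8·0+1=1
a_1=4:  p_1=4·8+1=33,  q_1=4·1+0=4
(x₁, y₁) = (33, 4);  33² − 68·4² = 1 ✓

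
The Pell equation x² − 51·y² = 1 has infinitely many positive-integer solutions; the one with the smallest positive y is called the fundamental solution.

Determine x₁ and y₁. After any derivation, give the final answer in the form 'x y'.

50 7

√51 → a₀=7, period (7,14); ℓ=2 even so k=1
k=0  a_k=7  p_k/q_k = 7/1
k=1  a_k=7  p_k/q_k = 50/7
fundamental: x₁=50, y₁=7  (since 2500 − 51·49 = 1)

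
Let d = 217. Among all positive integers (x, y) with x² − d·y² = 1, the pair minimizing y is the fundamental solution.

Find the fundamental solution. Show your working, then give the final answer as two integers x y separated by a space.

[14; 1,2,1,2,1,…,2,1,28] for √217; ℓ=16 ⇒ convergent index 15
k=0  a_k=14  p_k/q_k = 14/1
k=1  a_k=1  p_k/q_k = 15/1
k=2  a_k=2  p_k/q_k = 44/3
k=3  a_k=1  p_k/q_k = 59/4
…
k=6  a_k=1  p_k/q_k = 383/26
k=7  a_k=9  p_k/q_k = 3668/249
…
k=9  a_k=9  p_k/q_k = 139163/9447
…
k=11  a_k=1  p_k/q_k = 293381/19916
k=12  a_k=2  p_k/q_k = 740980/50301
k=13  a_k=1  p_k/q_k = 1034361/70217
k=14  a_k=2  p_k/q_k = 2809702/190735
k=15  a_k=1  p_k/q_k = 3844063/260952
fundamental: x₁=3844063, y₁=260952  (since 14776820347969 − 217·68095946304 = 1)

3844063 260952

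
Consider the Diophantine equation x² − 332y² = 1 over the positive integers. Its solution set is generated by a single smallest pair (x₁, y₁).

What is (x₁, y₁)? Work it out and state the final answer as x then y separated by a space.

13447 738

√332 → a₀=18, period (4,1,1,8,1,1,4,36); ℓ=8 even so k=7
i=0: a=18 ⇒ p=18, q=1
i=1: a=4 ⇒ p=73, q=4
i=2: a=1 ⇒ p=91, q=5
i=3: a=1 ⇒ p=164, q=9
i=4: a=8 ⇒ p=1403, q=77
i=5: a=1 ⇒ p=1567, q=86
i=6: a=1 ⇒ p=2970, q=163
i=7: a=4 ⇒ p=13447, q=738
→ (13447, 738).  Check: 13447²=180821809, 332·738²=180821808, difference 1.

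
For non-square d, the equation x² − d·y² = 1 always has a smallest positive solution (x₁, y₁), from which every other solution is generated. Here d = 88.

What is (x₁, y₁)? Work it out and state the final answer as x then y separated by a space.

√88 = [9; 2,1,1,1,2,18, …], period ℓ=6 (even) → k=5
a_0=9:  p_0=9·1+0=9,  q_0=9·0+1=1
a_1=2:  p_1=2·9+1=19,  q_1=2·1+0=2
a_2=1:  p_2=1·19+9=28,  q_2=1·2+1=3
…
a_4=1:  p_4=1·47+28=75,  q_4=1·5+3=8
a_5=2:  p_5=2·75+47=197,  q_5=2·8+5=21
fundamental: x₁=197, y₁=21  (since 38809 − 88·441 = 1)

197 21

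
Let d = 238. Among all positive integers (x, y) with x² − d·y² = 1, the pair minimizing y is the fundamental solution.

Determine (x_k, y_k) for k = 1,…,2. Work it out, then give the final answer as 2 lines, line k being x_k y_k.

√238 → a₀=15, period (2,2,1,14,1,2,2,30); ℓ=8 even so k=7
step 0: (15, 1)  from 15·(1,0) + (0,1)
step 1: (31, 2)  from 2·(15,1) + (1,0)
…
step 4: (1589, 103)  from 14·(108,7) + (77,5)
step 5: (1697, 110)  from 1·(1589,103) + (108,7)
step 6: (4983, 323)  from 2·(1697,110) + (1589,103)
step 7: (11663, 756)  from 2·(4983,323) + (1697,110)
(x₁, y₁) = (11663, 756);  11663² − 238·756² = 1 ✓
n=2: (11663,756)∘(11663,756) = (11663·11663+238·756·756, 11663·756+756·11663) = (272051137,17634456)

11663 756
272051137 17634456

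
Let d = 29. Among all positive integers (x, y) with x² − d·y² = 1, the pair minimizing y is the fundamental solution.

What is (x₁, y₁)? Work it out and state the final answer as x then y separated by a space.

9801 1820

d=29: √d = [5; 2,1,1,2,10] (ℓ=5, odd), read p_9/q_9
step 0: (5, 1)  from 5·(1,0) + (0,1)
step 1: (11, 2)  from 2·(5,1) + (1,0)
step 2: (16, 3)  from 1·(11,2) + (5,1)
step 3: (27, 5)  from 1·(16,3) + (11,2)
step 4: (70, 13)  from 2·(27,5) + (16,3)
step 5: (727, 135)  from 10·(70,13) + (27,5)
step 6: (1524, 283)  from 2·(727,135) + (70,13)
step 7: (2251, 418)  from 1·(1524,283) + (727,135)
step 8: (3775, 701)  from 1·(2251,418) + (1524,283)
step 9: (9801, 1820)  from 2·(3775,701) + (2251,418)
(x₁, y₁) = (9801, 1820);  9801² − 29·1820² = 1 ✓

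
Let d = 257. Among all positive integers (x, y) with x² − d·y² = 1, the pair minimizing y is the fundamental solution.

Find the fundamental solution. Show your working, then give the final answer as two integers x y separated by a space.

513 32

d=257: √d = [16; 32] (ℓ=1, odd), read p_1/q_1
step 0: (16, 1)  from 16·(1,0) + (0,1)
step 1: (513, 32)  from 32·(16,1) + (1,0)
(x₁, y₁) = (513, 32);  513² − 257·32² = 1 ✓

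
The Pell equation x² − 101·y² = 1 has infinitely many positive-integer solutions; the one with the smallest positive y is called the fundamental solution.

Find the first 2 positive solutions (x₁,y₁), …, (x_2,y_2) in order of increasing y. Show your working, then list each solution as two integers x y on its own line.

√101 → a₀=10, period (20); ℓ=1 odd so k=1
k=0  a_k=10  p_k/q_k = 10/1
k=1  a_k=20  p_k/q_k = 201/20
fundamental: x₁=201, y₁=20  (since 40401 − 101·400 = 1)
(x_2, y_2) = (201·201 + 101·20·20, 201·20 + 20·201) = (80801, 8040)

201 20
80801 8040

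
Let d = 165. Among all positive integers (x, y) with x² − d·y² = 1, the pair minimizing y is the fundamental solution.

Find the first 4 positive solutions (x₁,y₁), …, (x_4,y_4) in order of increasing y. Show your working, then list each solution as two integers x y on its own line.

d=165: √d = [12; 1,5,2,5,1,24] (ℓ=6, even), read p_5/q_5
k=0  a_k=12  p_k/q_k = 12/1
…
k=4  a_k=5  p_k/q_k = 912/71
k=5  a_k=1  p_k/q_k = 1079/84
→ (1079, 84).  Check: 1079²=1164241, 165·84²=1164240, difference 1.
(x_2, y_2) = (1079·1079 + 165·84·84, 1079·84 + 84·1079) = (2328481, 181272)
(x_3, y_3) = (1079·2328481 + 165·84·181272, 1079·181272 + 84·2328481) = (5024860919, 391184892)
(x_4, y_4) = (1079·5024860919 + 165·84·391184892, 1079·391184892 + 84·5024860919) = (10843647534721, 844176815664)

1079 84
2328481 181272
5024860919 391184892
10843647534721 844176815664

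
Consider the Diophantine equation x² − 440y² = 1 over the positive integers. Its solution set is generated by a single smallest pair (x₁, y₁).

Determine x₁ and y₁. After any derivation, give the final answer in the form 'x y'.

[20; 1,40] for √440; ℓ=2 ⇒ convergent index 1
i=0: a=20 ⇒ p=20, q=1
i=1: a=1 ⇒ p=21, q=1
→ (21, 1).  Check: 21²=441, 440·1²=440, difference 1.

21 1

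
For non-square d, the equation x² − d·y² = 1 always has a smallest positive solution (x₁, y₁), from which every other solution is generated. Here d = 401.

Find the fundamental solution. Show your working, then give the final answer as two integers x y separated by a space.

√401 = [20; 40, …], period ℓ=1 (odd) → k=1
a_0=20:  p_0=20·1+0=20,  q_0=20·0+1=1
a_1=40:  p_1=40·20+1=801,  q_1=40·1+0=40
fundamental: x₁=801, y₁=40  (since 641601 − 401·1600 = 1)

801 40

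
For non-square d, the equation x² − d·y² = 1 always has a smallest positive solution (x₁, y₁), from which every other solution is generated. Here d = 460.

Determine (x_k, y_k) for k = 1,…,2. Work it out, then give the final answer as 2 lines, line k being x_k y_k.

[21; 2,4,3,1,2,10,2,1,3,4,2,42] for √460; ℓ=12 ⇒ convergent index 11
i=0: a=21 ⇒ p=21, q=1
…
i=2: a=4 ⇒ p=193, q=9
i=3: a=3 ⇒ p=622, q=29
i=4: a=1 ⇒ p=815, q=38
i=5: a=2 ⇒ p=2252, q=105
i=6: a=10 ⇒ p=23335, q=1088
…
i=8: a=1 ⇒ p=72257, q=3369
i=9: a=3 ⇒ p=265693, q=12388
i=10: a=4 ⇒ p=1135029, q=52921
i=11: a=2 ⇒ p=2535751, q=118230
fundamental: x₁=2535751, y₁=118230  (since 6430033134001 − 460·13978332900 = 1)
(x_2, y_2) = (2535751·2535751 + 460·118230·118230, 2535751·118230 + 118230·2535751) = (12860066268001, 599603681460)

2535751 118230
12860066268001 599603681460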